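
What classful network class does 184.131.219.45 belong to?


First octet: 184
Binary: 10111000
10xxxxxx -> Class B (128-191)
Class B, default mask 255.255.0.0 (/16)


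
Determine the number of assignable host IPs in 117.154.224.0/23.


Host bits = 32 - 23 = 9
Total addresses = 2^9 = 512
Usable = total - 2 (network and broadcast)
Usable hosts: 510


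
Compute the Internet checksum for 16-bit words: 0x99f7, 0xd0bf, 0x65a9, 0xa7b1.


Sum all words (with carry folding):
+ 0x99f7 = 0x99f7
+ 0xd0bf = 0x6ab7
+ 0x65a9 = 0xd060
+ 0xa7b1 = 0x7812
One's complement: ~0x7812
Checksum = 0x87ed


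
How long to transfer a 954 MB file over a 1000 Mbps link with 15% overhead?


Effective throughput = 1000 * (1 - 15/100) = 850 Mbps
File size in Mb = 954 * 8 = 7632 Mb
Time = 7632 / 850
Time = 8.9788 seconds


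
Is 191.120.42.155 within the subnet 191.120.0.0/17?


Subnet network: 191.120.0.0
Test IP AND mask: 191.120.0.0
Yes, 191.120.42.155 is in 191.120.0.0/17


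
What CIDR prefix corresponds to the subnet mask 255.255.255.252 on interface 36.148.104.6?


Binary: 11111111.11111111.11111111.11111100
Count leading 1s
Prefix: /30


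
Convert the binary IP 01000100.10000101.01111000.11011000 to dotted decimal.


01000100 = 68
10000101 = 133
01111000 = 120
11011000 = 216
IP: 68.133.120.216


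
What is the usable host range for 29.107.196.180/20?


Network: 29.107.192.0
Broadcast: 29.107.207.255
First usable = network + 1
Last usable = broadcast - 1
Range: 29.107.192.1 to 29.107.207.254


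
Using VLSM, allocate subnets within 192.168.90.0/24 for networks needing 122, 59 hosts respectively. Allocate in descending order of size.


122 hosts -> /25 (126 usable): 192.168.90.0/25
59 hosts -> /26 (62 usable): 192.168.90.128/26
Allocation: 192.168.90.0/25 (122 hosts, 126 usable); 192.168.90.128/26 (59 hosts, 62 usable)


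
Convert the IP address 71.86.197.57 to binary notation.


71 = 01000111
86 = 01010110
197 = 11000101
57 = 00111001
Binary: 01000111.01010110.11000101.00111001


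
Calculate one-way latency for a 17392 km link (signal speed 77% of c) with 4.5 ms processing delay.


Speed = 0.77 * 3e5 km/s = 231000 km/s
Propagation delay = 17392 / 231000 = 0.0753 s = 75.29 ms
Processing delay = 4.5 ms
Total one-way latency = 79.79 ms


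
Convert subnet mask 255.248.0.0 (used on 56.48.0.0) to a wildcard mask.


Subnet mask: 255.248.0.0
Wildcard = 255.255.255.255 - subnet mask
255 - 255 = 0
255 - 248 = 7
255 - 0 = 255
255 - 0 = 255
Wildcard: 0.7.255.255


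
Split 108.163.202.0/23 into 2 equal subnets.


New prefix = 23 + 1 = 24
Each subnet has 256 addresses
  108.163.202.0/24
  108.163.203.0/24
Subnets: 108.163.202.0/24, 108.163.203.0/24


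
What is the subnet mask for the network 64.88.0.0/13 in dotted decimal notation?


/13 means 13 network bits, 19 host bits
Binary: 11111111111110000000000000000000
Mask: 255.248.0.0


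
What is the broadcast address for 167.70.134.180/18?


Network: 167.70.128.0/18
Host bits = 14
Set all host bits to 1:
Broadcast: 167.70.191.255


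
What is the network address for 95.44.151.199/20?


IP:   01011111.00101100.10010111.11000111
Mask: 11111111.11111111.11110000.00000000
AND operation:
Net:  01011111.00101100.10010000.00000000
Network: 95.44.144.0/20


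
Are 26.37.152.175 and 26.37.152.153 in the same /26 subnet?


Mask: 255.255.255.192
26.37.152.175 AND mask = 26.37.152.128
26.37.152.153 AND mask = 26.37.152.128
Yes, same subnet (26.37.152.128)


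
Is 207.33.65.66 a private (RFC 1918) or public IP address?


RFC 1918 private ranges:
  10.0.0.0/8 (10.0.0.0 - 10.255.255.255)
  172.16.0.0/12 (172.16.0.0 - 172.31.255.255)
  192.168.0.0/16 (192.168.0.0 - 192.168.255.255)
Public (not in any RFC 1918 range)


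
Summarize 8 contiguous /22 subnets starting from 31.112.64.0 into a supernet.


Original prefix: /22
Number of subnets: 8 = 2^3
New prefix = 22 - 3 = 19
Supernet: 31.112.64.0/19


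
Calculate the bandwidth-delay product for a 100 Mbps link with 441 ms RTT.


BDP = bandwidth * RTT
= 100 Mbps * 441 ms
= 100 * 1e6 * 441 / 1000 bits
= 44100000 bits
= 5512500 bytes
= 5383.3008 KB
BDP = 44100000 bits (5512500 bytes)


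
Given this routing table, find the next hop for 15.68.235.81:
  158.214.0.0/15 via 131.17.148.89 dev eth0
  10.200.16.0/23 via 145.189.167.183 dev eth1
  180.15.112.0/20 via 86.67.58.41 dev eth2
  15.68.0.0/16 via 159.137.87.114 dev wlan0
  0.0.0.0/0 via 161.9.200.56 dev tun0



Longest prefix match for 15.68.235.81:
  /15 158.214.0.0: no
  /23 10.200.16.0: no
  /20 180.15.112.0: no
  /16 15.68.0.0: MATCH
  /0 0.0.0.0: MATCH
Selected: next-hop 159.137.87.114 via wlan0 (matched /16)


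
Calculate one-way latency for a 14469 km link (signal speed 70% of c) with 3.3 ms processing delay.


Speed = 0.7 * 3e5 km/s = 210000 km/s
Propagation delay = 14469 / 210000 = 0.0689 s = 68.9 ms
Processing delay = 3.3 ms
Total one-way latency = 72.2 ms


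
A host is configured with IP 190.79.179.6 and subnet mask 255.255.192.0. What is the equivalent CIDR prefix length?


Binary: 11111111.11111111.11000000.00000000
Count leading 1s
Prefix: /18


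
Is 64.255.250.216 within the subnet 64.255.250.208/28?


Subnet network: 64.255.250.208
Test IP AND mask: 64.255.250.208
Yes, 64.255.250.216 is in 64.255.250.208/28


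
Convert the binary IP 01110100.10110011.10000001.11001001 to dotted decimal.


01110100 = 116
10110011 = 179
10000001 = 129
11001001 = 201
IP: 116.179.129.201


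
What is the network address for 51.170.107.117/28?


IP:   00110011.10101010.01101011.01110101
Mask: 11111111.11111111.11111111.11110000
AND operation:
Net:  00110011.10101010.01101011.01110000
Network: 51.170.107.112/28


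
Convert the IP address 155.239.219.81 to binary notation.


155 = 10011011
239 = 11101111
219 = 11011011
81 = 01010001
Binary: 10011011.11101111.11011011.01010001


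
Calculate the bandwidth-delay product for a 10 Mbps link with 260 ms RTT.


BDP = bandwidth * RTT
= 10 Mbps * 260 ms
= 10 * 1e6 * 260 / 1000 bits
= 2600000 bits
= 325000 bytes
= 317.3828 KB
BDP = 2600000 bits (325000 bytes)


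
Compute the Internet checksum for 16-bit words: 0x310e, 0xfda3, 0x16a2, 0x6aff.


Sum all words (with carry folding):
+ 0x310e = 0x310e
+ 0xfda3 = 0x2eb2
+ 0x16a2 = 0x4554
+ 0x6aff = 0xb053
One's complement: ~0xb053
Checksum = 0x4fac


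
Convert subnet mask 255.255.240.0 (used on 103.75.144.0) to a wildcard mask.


Subnet mask: 255.255.240.0
Wildcard = 255.255.255.255 - subnet mask
255 - 255 = 0
255 - 255 = 0
255 - 240 = 15
255 - 0 = 255
Wildcard: 0.0.15.255


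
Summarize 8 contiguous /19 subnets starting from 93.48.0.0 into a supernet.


Original prefix: /19
Number of subnets: 8 = 2^3
New prefix = 19 - 3 = 16
Supernet: 93.48.0.0/16


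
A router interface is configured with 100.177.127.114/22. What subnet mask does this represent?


/22 means 22 network bits, 10 host bits
Binary: 11111111111111111111110000000000
Mask: 255.255.252.0


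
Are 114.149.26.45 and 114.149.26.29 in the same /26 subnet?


Mask: 255.255.255.192
114.149.26.45 AND mask = 114.149.26.0
114.149.26.29 AND mask = 114.149.26.0
Yes, same subnet (114.149.26.0)


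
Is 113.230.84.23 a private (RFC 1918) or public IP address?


RFC 1918 private ranges:
  10.0.0.0/8 (10.0.0.0 - 10.255.255.255)
  172.16.0.0/12 (172.16.0.0 - 172.31.255.255)
  192.168.0.0/16 (192.168.0.0 - 192.168.255.255)
Public (not in any RFC 1918 range)


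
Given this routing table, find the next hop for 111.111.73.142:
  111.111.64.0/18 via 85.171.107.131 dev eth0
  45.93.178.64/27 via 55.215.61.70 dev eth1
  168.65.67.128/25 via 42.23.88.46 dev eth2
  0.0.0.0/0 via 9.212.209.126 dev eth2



Longest prefix match for 111.111.73.142:
  /18 111.111.64.0: MATCH
  /27 45.93.178.64: no
  /25 168.65.67.128: no
  /0 0.0.0.0: MATCH
Selected: next-hop 85.171.107.131 via eth0 (matched /18)


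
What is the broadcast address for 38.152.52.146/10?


Network: 38.128.0.0/10
Host bits = 22
Set all host bits to 1:
Broadcast: 38.191.255.255


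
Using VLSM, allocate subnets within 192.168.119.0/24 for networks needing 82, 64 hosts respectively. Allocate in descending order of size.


82 hosts -> /25 (126 usable): 192.168.119.0/25
64 hosts -> /25 (126 usable): 192.168.119.128/25
Allocation: 192.168.119.0/25 (82 hosts, 126 usable); 192.168.119.128/25 (64 hosts, 126 usable)


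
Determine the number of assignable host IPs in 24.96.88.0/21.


Host bits = 32 - 21 = 11
Total addresses = 2^11 = 2048
Usable = total - 2 (network and broadcast)
Usable hosts: 2046


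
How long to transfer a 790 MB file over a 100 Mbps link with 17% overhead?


Effective throughput = 100 * (1 - 17/100) = 83 Mbps
File size in Mb = 790 * 8 = 6320 Mb
Time = 6320 / 83
Time = 76.1446 seconds


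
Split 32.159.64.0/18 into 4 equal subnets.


New prefix = 18 + 2 = 20
Each subnet has 4096 addresses
  32.159.64.0/20
  32.159.80.0/20
  32.159.96.0/20
  32.159.112.0/20
Subnets: 32.159.64.0/20, 32.159.80.0/20, 32.159.96.0/20, 32.159.112.0/20


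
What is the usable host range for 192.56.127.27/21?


Network: 192.56.120.0
Broadcast: 192.56.127.255
First usable = network + 1
Last usable = broadcast - 1
Range: 192.56.120.1 to 192.56.127.254


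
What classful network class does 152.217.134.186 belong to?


First octet: 152
Binary: 10011000
10xxxxxx -> Class B (128-191)
Class B, default mask 255.255.0.0 (/16)


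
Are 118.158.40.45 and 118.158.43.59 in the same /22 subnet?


Mask: 255.255.252.0
118.158.40.45 AND mask = 118.158.40.0
118.158.43.59 AND mask = 118.158.40.0
Yes, same subnet (118.158.40.0)


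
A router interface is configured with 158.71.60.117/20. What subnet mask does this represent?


/20 means 20 network bits, 12 host bits
Binary: 11111111111111111111000000000000
Mask: 255.255.240.0


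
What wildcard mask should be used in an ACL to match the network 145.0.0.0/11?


Subnet mask: 255.224.0.0
Wildcard = 255.255.255.255 - subnet mask
255 - 255 = 0
255 - 224 = 31
255 - 0 = 255
255 - 0 = 255
Wildcard: 0.31.255.255


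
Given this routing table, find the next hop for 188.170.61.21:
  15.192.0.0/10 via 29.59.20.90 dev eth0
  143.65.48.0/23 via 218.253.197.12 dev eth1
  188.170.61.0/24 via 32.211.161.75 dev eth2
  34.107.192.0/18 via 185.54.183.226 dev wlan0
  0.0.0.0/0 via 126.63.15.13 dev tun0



Longest prefix match for 188.170.61.21:
  /10 15.192.0.0: no
  /23 143.65.48.0: no
  /24 188.170.61.0: MATCH
  /18 34.107.192.0: no
  /0 0.0.0.0: MATCH
Selected: next-hop 32.211.161.75 via eth2 (matched /24)


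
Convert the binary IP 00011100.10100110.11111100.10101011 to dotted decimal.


00011100 = 28
10100110 = 166
11111100 = 252
10101011 = 171
IP: 28.166.252.171


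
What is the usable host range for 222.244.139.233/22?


Network: 222.244.136.0
Broadcast: 222.244.139.255
First usable = network + 1
Last usable = broadcast - 1
Range: 222.244.136.1 to 222.244.139.254


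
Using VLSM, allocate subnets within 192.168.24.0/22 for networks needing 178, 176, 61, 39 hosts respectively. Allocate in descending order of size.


178 hosts -> /24 (254 usable): 192.168.24.0/24
176 hosts -> /24 (254 usable): 192.168.25.0/24
61 hosts -> /26 (62 usable): 192.168.26.0/26
39 hosts -> /26 (62 usable): 192.168.26.64/26
Allocation: 192.168.24.0/24 (178 hosts, 254 usable); 192.168.25.0/24 (176 hosts, 254 usable); 192.168.26.0/26 (61 hosts, 62 usable); 192.168.26.64/26 (39 hosts, 62 usable)


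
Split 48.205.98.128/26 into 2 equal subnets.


New prefix = 26 + 1 = 27
Each subnet has 32 addresses
  48.205.98.128/27
  48.205.98.160/27
Subnets: 48.205.98.128/27, 48.205.98.160/27


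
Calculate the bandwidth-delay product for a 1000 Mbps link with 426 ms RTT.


BDP = bandwidth * RTT
= 1000 Mbps * 426 ms
= 1000 * 1e6 * 426 / 1000 bits
= 426000000 bits
= 53250000 bytes
= 52001.9531 KB
BDP = 426000000 bits (53250000 bytes)


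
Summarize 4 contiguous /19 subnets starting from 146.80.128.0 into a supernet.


Original prefix: /19
Number of subnets: 4 = 2^2
New prefix = 19 - 2 = 17
Supernet: 146.80.128.0/17


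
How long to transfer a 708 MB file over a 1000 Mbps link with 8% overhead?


Effective throughput = 1000 * (1 - 8/100) = 920 Mbps
File size in Mb = 708 * 8 = 5664 Mb
Time = 5664 / 920
Time = 6.1565 seconds


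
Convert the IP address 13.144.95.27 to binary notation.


13 = 00001101
144 = 10010000
95 = 01011111
27 = 00011011
Binary: 00001101.10010000.01011111.00011011


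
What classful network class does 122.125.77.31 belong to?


First octet: 122
Binary: 01111010
0xxxxxxx -> Class A (1-126)
Class A, default mask 255.0.0.0 (/8)


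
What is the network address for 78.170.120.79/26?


IP:   01001110.10101010.01111000.01001111
Mask: 11111111.11111111.11111111.11000000
AND operation:
Net:  01001110.10101010.01111000.01000000
Network: 78.170.120.64/26


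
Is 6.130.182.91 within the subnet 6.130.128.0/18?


Subnet network: 6.130.128.0
Test IP AND mask: 6.130.128.0
Yes, 6.130.182.91 is in 6.130.128.0/18


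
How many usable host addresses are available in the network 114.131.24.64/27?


Host bits = 32 - 27 = 5
Total addresses = 2^5 = 32
Usable = total - 2 (network and broadcast)
Usable hosts: 30


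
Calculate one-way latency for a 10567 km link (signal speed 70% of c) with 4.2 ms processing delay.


Speed = 0.7 * 3e5 km/s = 210000 km/s
Propagation delay = 10567 / 210000 = 0.0503 s = 50.319 ms
Processing delay = 4.2 ms
Total one-way latency = 54.519 ms


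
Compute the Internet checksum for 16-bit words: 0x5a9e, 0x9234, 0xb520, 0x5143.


Sum all words (with carry folding):
+ 0x5a9e = 0x5a9e
+ 0x9234 = 0xecd2
+ 0xb520 = 0xa1f3
+ 0x5143 = 0xf336
One's complement: ~0xf336
Checksum = 0x0cc9


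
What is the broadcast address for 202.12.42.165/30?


Network: 202.12.42.164/30
Host bits = 2
Set all host bits to 1:
Broadcast: 202.12.42.167


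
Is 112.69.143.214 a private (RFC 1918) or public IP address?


RFC 1918 private ranges:
  10.0.0.0/8 (10.0.0.0 - 10.255.255.255)
  172.16.0.0/12 (172.16.0.0 - 172.31.255.255)
  192.168.0.0/16 (192.168.0.0 - 192.168.255.255)
Public (not in any RFC 1918 range)


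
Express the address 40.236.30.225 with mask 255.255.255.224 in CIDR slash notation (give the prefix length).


Binary: 11111111.11111111.11111111.11100000
Count leading 1s
Prefix: /27


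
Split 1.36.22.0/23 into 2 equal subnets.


New prefix = 23 + 1 = 24
Each subnet has 256 addresses
  1.36.22.0/24
  1.36.23.0/24
Subnets: 1.36.22.0/24, 1.36.23.0/24


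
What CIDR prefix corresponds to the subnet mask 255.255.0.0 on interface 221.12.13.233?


Binary: 11111111.11111111.00000000.00000000
Count leading 1s
Prefix: /16


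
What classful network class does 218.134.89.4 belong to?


First octet: 218
Binary: 11011010
110xxxxx -> Class C (192-223)
Class C, default mask 255.255.255.0 (/24)


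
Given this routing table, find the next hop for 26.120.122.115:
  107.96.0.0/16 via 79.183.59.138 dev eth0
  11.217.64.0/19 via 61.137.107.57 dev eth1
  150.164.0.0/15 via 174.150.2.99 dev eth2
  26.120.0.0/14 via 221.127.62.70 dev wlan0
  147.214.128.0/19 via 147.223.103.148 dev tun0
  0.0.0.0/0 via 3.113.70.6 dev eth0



Longest prefix match for 26.120.122.115:
  /16 107.96.0.0: no
  /19 11.217.64.0: no
  /15 150.164.0.0: no
  /14 26.120.0.0: MATCH
  /19 147.214.128.0: no
  /0 0.0.0.0: MATCH
Selected: next-hop 221.127.62.70 via wlan0 (matched /14)


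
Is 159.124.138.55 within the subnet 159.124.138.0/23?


Subnet network: 159.124.138.0
Test IP AND mask: 159.124.138.0
Yes, 159.124.138.55 is in 159.124.138.0/23


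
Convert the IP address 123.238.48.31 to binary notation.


123 = 01111011
238 = 11101110
48 = 00110000
31 = 00011111
Binary: 01111011.11101110.00110000.00011111


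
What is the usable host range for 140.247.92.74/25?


Network: 140.247.92.0
Broadcast: 140.247.92.127
First usable = network + 1
Last usable = broadcast - 1
Range: 140.247.92.1 to 140.247.92.126


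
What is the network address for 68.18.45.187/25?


IP:   01000100.00010010.00101101.10111011
Mask: 11111111.11111111.11111111.10000000
AND operation:
Net:  01000100.00010010.00101101.10000000
Network: 68.18.45.128/25


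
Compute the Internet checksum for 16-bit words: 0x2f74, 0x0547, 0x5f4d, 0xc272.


Sum all words (with carry folding):
+ 0x2f74 = 0x2f74
+ 0x0547 = 0x34bb
+ 0x5f4d = 0x9408
+ 0xc272 = 0x567b
One's complement: ~0x567b
Checksum = 0xa984


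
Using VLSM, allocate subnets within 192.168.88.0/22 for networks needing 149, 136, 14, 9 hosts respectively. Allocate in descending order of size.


149 hosts -> /24 (254 usable): 192.168.88.0/24
136 hosts -> /24 (254 usable): 192.168.89.0/24
14 hosts -> /28 (14 usable): 192.168.90.0/28
9 hosts -> /28 (14 usable): 192.168.90.16/28
Allocation: 192.168.88.0/24 (149 hosts, 254 usable); 192.168.89.0/24 (136 hosts, 254 usable); 192.168.90.0/28 (14 hosts, 14 usable); 192.168.90.16/28 (9 hosts, 14 usable)


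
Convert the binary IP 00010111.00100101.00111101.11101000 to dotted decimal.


00010111 = 23
00100101 = 37
00111101 = 61
11101000 = 232
IP: 23.37.61.232


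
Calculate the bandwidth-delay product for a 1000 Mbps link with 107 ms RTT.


BDP = bandwidth * RTT
= 1000 Mbps * 107 ms
= 1000 * 1e6 * 107 / 1000 bits
= 107000000 bits
= 13375000 bytes
= 13061.5234 KB
BDP = 107000000 bits (13375000 bytes)


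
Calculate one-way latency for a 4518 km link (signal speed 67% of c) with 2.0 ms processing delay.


Speed = 0.67 * 3e5 km/s = 201000 km/s
Propagation delay = 4518 / 201000 = 0.0225 s = 22.4776 ms
Processing delay = 2.0 ms
Total one-way latency = 24.4776 ms


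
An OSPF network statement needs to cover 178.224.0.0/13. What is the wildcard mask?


Subnet mask: 255.248.0.0
Wildcard = 255.255.255.255 - subnet mask
255 - 255 = 0
255 - 248 = 7
255 - 0 = 255
255 - 0 = 255
Wildcard: 0.7.255.255


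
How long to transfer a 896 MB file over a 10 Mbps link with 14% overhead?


Effective throughput = 10 * (1 - 14/100) = 8.6 Mbps
File size in Mb = 896 * 8 = 7168 Mb
Time = 7168 / 8.6
Time = 833.4884 seconds


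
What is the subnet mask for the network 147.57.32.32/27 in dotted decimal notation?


/27 means 27 network bits, 5 host bits
Binary: 11111111111111111111111111100000
Mask: 255.255.255.224


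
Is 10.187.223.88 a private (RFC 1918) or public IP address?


RFC 1918 private ranges:
  10.0.0.0/8 (10.0.0.0 - 10.255.255.255)
  172.16.0.0/12 (172.16.0.0 - 172.31.255.255)
  192.168.0.0/16 (192.168.0.0 - 192.168.255.255)
Private (in 10.0.0.0/8)


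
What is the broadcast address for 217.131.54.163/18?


Network: 217.131.0.0/18
Host bits = 14
Set all host bits to 1:
Broadcast: 217.131.63.255


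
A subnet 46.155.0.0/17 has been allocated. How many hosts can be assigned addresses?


Host bits = 32 - 17 = 15
Total addresses = 2^15 = 32768
Usable = total - 2 (network and broadcast)
Usable hosts: 32766


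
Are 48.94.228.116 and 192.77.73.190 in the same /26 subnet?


Mask: 255.255.255.192
48.94.228.116 AND mask = 48.94.228.64
192.77.73.190 AND mask = 192.77.73.128
No, different subnets (48.94.228.64 vs 192.77.73.128)


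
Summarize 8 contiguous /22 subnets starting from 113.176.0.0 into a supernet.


Original prefix: /22
Number of subnets: 8 = 2^3
New prefix = 22 - 3 = 19
Supernet: 113.176.0.0/19


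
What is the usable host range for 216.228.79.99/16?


Network: 216.228.0.0
Broadcast: 216.228.255.255
First usable = network + 1
Last usable = broadcast - 1
Range: 216.228.0.1 to 216.228.255.254


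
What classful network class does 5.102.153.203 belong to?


First octet: 5
Binary: 00000101
0xxxxxxx -> Class A (1-126)
Class A, default mask 255.0.0.0 (/8)


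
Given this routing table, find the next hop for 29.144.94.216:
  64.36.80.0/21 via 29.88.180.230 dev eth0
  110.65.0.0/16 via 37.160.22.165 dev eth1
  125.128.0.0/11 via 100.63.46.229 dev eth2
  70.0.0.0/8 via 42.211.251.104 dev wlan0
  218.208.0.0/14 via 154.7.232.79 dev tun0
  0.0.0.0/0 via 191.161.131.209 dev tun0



Longest prefix match for 29.144.94.216:
  /21 64.36.80.0: no
  /16 110.65.0.0: no
  /11 125.128.0.0: no
  /8 70.0.0.0: no
  /14 218.208.0.0: no
  /0 0.0.0.0: MATCH
Selected: next-hop 191.161.131.209 via tun0 (matched /0)


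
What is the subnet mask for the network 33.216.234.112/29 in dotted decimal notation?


/29 means 29 network bits, 3 host bits
Binary: 11111111111111111111111111111000
Mask: 255.255.255.248


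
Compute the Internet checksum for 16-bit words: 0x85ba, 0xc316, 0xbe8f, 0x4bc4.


Sum all words (with carry folding):
+ 0x85ba = 0x85ba
+ 0xc316 = 0x48d1
+ 0xbe8f = 0x0761
+ 0x4bc4 = 0x5325
One's complement: ~0x5325
Checksum = 0xacda


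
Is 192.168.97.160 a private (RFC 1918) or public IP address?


RFC 1918 private ranges:
  10.0.0.0/8 (10.0.0.0 - 10.255.255.255)
  172.16.0.0/12 (172.16.0.0 - 172.31.255.255)
  192.168.0.0/16 (192.168.0.0 - 192.168.255.255)
Private (in 192.168.0.0/16)


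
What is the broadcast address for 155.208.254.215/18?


Network: 155.208.192.0/18
Host bits = 14
Set all host bits to 1:
Broadcast: 155.208.255.255


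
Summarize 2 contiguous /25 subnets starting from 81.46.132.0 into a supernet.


Original prefix: /25
Number of subnets: 2 = 2^1
New prefix = 25 - 1 = 24
Supernet: 81.46.132.0/24


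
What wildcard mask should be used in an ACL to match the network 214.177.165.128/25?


Subnet mask: 255.255.255.128
Wildcard = 255.255.255.255 - subnet mask
255 - 255 = 0
255 - 255 = 0
255 - 255 = 0
255 - 128 = 127
Wildcard: 0.0.0.127


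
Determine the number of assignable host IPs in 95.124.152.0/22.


Host bits = 32 - 22 = 10
Total addresses = 2^10 = 1024
Usable = total - 2 (network and broadcast)
Usable hosts: 1022


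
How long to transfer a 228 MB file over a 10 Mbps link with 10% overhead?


Effective throughput = 10 * (1 - 10/100) = 9 Mbps
File size in Mb = 228 * 8 = 1824 Mb
Time = 1824 / 9
Time = 202.6667 seconds


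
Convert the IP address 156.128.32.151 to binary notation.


156 = 10011100
128 = 10000000
32 = 00100000
151 = 10010111
Binary: 10011100.10000000.00100000.10010111


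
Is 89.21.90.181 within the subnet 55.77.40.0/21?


Subnet network: 55.77.40.0
Test IP AND mask: 89.21.88.0
No, 89.21.90.181 is not in 55.77.40.0/21


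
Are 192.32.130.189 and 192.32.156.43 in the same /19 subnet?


Mask: 255.255.224.0
192.32.130.189 AND mask = 192.32.128.0
192.32.156.43 AND mask = 192.32.128.0
Yes, same subnet (192.32.128.0)


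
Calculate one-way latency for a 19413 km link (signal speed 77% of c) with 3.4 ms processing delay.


Speed = 0.77 * 3e5 km/s = 231000 km/s
Propagation delay = 19413 / 231000 = 0.084 s = 84.039 ms
Processing delay = 3.4 ms
Total one-way latency = 87.439 ms


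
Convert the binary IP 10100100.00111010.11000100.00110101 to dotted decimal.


10100100 = 164
00111010 = 58
11000100 = 196
00110101 = 53
IP: 164.58.196.53


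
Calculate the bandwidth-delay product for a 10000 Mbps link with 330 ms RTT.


BDP = bandwidth * RTT
= 10000 Mbps * 330 ms
= 10000 * 1e6 * 330 / 1000 bits
= 3300000000 bits
= 412500000 bytes
= 402832.0312 KB
BDP = 3300000000 bits (412500000 bytes)


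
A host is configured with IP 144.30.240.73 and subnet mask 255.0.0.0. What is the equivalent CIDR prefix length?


Binary: 11111111.00000000.00000000.00000000
Count leading 1s
Prefix: /8


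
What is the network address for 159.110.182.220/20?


IP:   10011111.01101110.10110110.11011100
Mask: 11111111.11111111.11110000.00000000
AND operation:
Net:  10011111.01101110.10110000.00000000
Network: 159.110.176.0/20


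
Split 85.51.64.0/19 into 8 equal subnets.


New prefix = 19 + 3 = 22
Each subnet has 1024 addresses
  85.51.64.0/22
  85.51.68.0/22
  85.51.72.0/22
  85.51.76.0/22
  85.51.80.0/22
  85.51.84.0/22
  85.51.88.0/22
  85.51.92.0/22
Subnets: 85.51.64.0/22, 85.51.68.0/22, 85.51.72.0/22, 85.51.76.0/22, 85.51.80.0/22, 85.51.84.0/22, 85.51.88.0/22, 85.51.92.0/22


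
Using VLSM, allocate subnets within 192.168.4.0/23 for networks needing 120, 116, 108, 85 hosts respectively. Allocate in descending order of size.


120 hosts -> /25 (126 usable): 192.168.4.0/25
116 hosts -> /25 (126 usable): 192.168.4.128/25
108 hosts -> /25 (126 usable): 192.168.5.0/25
85 hosts -> /25 (126 usable): 192.168.5.128/25
Allocation: 192.168.4.0/25 (120 hosts, 126 usable); 192.168.4.128/25 (116 hosts, 126 usable); 192.168.5.0/25 (108 hosts, 126 usable); 192.168.5.128/25 (85 hosts, 126 usable)


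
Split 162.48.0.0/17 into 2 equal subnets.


New prefix = 17 + 1 = 18
Each subnet has 16384 addresses
  162.48.0.0/18
  162.48.64.0/18
Subnets: 162.48.0.0/18, 162.48.64.0/18


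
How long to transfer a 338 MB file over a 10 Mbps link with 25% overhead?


Effective throughput = 10 * (1 - 25/100) = 7.5 Mbps
File size in Mb = 338 * 8 = 2704 Mb
Time = 2704 / 7.5
Time = 360.5333 seconds


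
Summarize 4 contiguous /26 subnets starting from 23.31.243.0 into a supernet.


Original prefix: /26
Number of subnets: 4 = 2^2
New prefix = 26 - 2 = 24
Supernet: 23.31.243.0/24


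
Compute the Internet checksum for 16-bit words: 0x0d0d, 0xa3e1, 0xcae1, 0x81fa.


Sum all words (with carry folding):
+ 0x0d0d = 0x0d0d
+ 0xa3e1 = 0xb0ee
+ 0xcae1 = 0x7bd0
+ 0x81fa = 0xfdca
One's complement: ~0xfdca
Checksum = 0x0235


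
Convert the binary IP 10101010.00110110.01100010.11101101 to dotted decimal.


10101010 = 170
00110110 = 54
01100010 = 98
11101101 = 237
IP: 170.54.98.237


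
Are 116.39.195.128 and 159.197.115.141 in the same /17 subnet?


Mask: 255.255.128.0
116.39.195.128 AND mask = 116.39.128.0
159.197.115.141 AND mask = 159.197.0.0
No, different subnets (116.39.128.0 vs 159.197.0.0)


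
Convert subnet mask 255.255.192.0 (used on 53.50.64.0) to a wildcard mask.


Subnet mask: 255.255.192.0
Wildcard = 255.255.255.255 - subnet mask
255 - 255 = 0
255 - 255 = 0
255 - 192 = 63
255 - 0 = 255
Wildcard: 0.0.63.255


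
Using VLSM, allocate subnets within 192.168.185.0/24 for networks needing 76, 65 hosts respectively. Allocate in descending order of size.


76 hosts -> /25 (126 usable): 192.168.185.0/25
65 hosts -> /25 (126 usable): 192.168.185.128/25
Allocation: 192.168.185.0/25 (76 hosts, 126 usable); 192.168.185.128/25 (65 hosts, 126 usable)


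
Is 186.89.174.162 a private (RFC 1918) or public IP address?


RFC 1918 private ranges:
  10.0.0.0/8 (10.0.0.0 - 10.255.255.255)
  172.16.0.0/12 (172.16.0.0 - 172.31.255.255)
  192.168.0.0/16 (192.168.0.0 - 192.168.255.255)
Public (not in any RFC 1918 range)


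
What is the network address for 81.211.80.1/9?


IP:   01010001.11010011.01010000.00000001
Mask: 11111111.10000000.00000000.00000000
AND operation:
Net:  01010001.10000000.00000000.00000000
Network: 81.128.0.0/9


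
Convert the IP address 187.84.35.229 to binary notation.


187 = 10111011
84 = 01010100
35 = 00100011
229 = 11100101
Binary: 10111011.01010100.00100011.11100101


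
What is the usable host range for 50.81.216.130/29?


Network: 50.81.216.128
Broadcast: 50.81.216.135
First usable = network + 1
Last usable = broadcast - 1
Range: 50.81.216.129 to 50.81.216.134


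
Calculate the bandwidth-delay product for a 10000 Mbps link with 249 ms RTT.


BDP = bandwidth * RTT
= 10000 Mbps * 249 ms
= 10000 * 1e6 * 249 / 1000 bits
= 2490000000 bits
= 311250000 bytes
= 303955.0781 KB
BDP = 2490000000 bits (311250000 bytes)


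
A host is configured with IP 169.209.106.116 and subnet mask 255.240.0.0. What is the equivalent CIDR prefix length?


Binary: 11111111.11110000.00000000.00000000
Count leading 1s
Prefix: /12


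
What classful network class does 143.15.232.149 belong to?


First octet: 143
Binary: 10001111
10xxxxxx -> Class B (128-191)
Class B, default mask 255.255.0.0 (/16)


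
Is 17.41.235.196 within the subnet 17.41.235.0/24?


Subnet network: 17.41.235.0
Test IP AND mask: 17.41.235.0
Yes, 17.41.235.196 is in 17.41.235.0/24


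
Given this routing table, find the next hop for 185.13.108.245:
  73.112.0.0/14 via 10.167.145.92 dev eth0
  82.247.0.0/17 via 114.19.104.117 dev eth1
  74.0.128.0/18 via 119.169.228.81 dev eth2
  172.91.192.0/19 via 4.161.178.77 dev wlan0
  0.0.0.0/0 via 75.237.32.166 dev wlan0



Longest prefix match for 185.13.108.245:
  /14 73.112.0.0: no
  /17 82.247.0.0: no
  /18 74.0.128.0: no
  /19 172.91.192.0: no
  /0 0.0.0.0: MATCH
Selected: next-hop 75.237.32.166 via wlan0 (matched /0)


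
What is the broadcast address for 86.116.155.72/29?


Network: 86.116.155.72/29
Host bits = 3
Set all host bits to 1:
Broadcast: 86.116.155.79


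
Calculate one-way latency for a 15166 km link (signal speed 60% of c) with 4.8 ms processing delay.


Speed = 0.6 * 3e5 km/s = 180000 km/s
Propagation delay = 15166 / 180000 = 0.0843 s = 84.2556 ms
Processing delay = 4.8 ms
Total one-way latency = 89.0556 ms


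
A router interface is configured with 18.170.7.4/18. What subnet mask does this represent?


/18 means 18 network bits, 14 host bits
Binary: 11111111111111111100000000000000
Mask: 255.255.192.0


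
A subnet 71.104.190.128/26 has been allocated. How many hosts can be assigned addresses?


Host bits = 32 - 26 = 6
Total addresses = 2^6 = 64
Usable = total - 2 (network and broadcast)
Usable hosts: 62


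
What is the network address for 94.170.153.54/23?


IP:   01011110.10101010.10011001.00110110
Mask: 11111111.11111111.11111110.00000000
AND operation:
Net:  01011110.10101010.10011000.00000000
Network: 94.170.152.0/23


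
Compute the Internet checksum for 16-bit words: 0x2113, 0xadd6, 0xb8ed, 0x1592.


Sum all words (with carry folding):
+ 0x2113 = 0x2113
+ 0xadd6 = 0xcee9
+ 0xb8ed = 0x87d7
+ 0x1592 = 0x9d69
One's complement: ~0x9d69
Checksum = 0x6296


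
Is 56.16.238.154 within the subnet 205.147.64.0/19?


Subnet network: 205.147.64.0
Test IP AND mask: 56.16.224.0
No, 56.16.238.154 is not in 205.147.64.0/19


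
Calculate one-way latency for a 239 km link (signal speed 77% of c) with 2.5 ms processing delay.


Speed = 0.77 * 3e5 km/s = 231000 km/s
Propagation delay = 239 / 231000 = 0.001 s = 1.0346 ms
Processing delay = 2.5 ms
Total one-way latency = 3.5346 ms


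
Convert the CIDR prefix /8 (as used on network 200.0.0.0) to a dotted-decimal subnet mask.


/8 means 8 network bits, 24 host bits
Binary: 11111111000000000000000000000000
Mask: 255.0.0.0


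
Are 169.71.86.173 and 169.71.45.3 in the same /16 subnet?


Mask: 255.255.0.0
169.71.86.173 AND mask = 169.71.0.0
169.71.45.3 AND mask = 169.71.0.0
Yes, same subnet (169.71.0.0)


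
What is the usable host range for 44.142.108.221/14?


Network: 44.140.0.0
Broadcast: 44.143.255.255
First usable = network + 1
Last usable = broadcast - 1
Range: 44.140.0.1 to 44.143.255.254


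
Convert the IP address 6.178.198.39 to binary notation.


6 = 00000110
178 = 10110010
198 = 11000110
39 = 00100111
Binary: 00000110.10110010.11000110.00100111


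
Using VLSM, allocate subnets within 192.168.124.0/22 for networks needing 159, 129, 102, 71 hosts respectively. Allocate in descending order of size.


159 hosts -> /24 (254 usable): 192.168.124.0/24
129 hosts -> /24 (254 usable): 192.168.125.0/24
102 hosts -> /25 (126 usable): 192.168.126.0/25
71 hosts -> /25 (126 usable): 192.168.126.128/25
Allocation: 192.168.124.0/24 (159 hosts, 254 usable); 192.168.125.0/24 (129 hosts, 254 usable); 192.168.126.0/25 (102 hosts, 126 usable); 192.168.126.128/25 (71 hosts, 126 usable)


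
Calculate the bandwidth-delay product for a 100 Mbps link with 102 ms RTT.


BDP = bandwidth * RTT
= 100 Mbps * 102 ms
= 100 * 1e6 * 102 / 1000 bits
= 10200000 bits
= 1275000 bytes
= 1245.1172 KB
BDP = 10200000 bits (1275000 bytes)


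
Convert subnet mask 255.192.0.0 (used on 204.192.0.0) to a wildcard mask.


Subnet mask: 255.192.0.0
Wildcard = 255.255.255.255 - subnet mask
255 - 255 = 0
255 - 192 = 63
255 - 0 = 255
255 - 0 = 255
Wildcard: 0.63.255.255


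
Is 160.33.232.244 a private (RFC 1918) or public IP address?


RFC 1918 private ranges:
  10.0.0.0/8 (10.0.0.0 - 10.255.255.255)
  172.16.0.0/12 (172.16.0.0 - 172.31.255.255)
  192.168.0.0/16 (192.168.0.0 - 192.168.255.255)
Public (not in any RFC 1918 range)


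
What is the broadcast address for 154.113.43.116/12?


Network: 154.112.0.0/12
Host bits = 20
Set all host bits to 1:
Broadcast: 154.127.255.255


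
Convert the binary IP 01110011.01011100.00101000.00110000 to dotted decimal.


01110011 = 115
01011100 = 92
00101000 = 40
00110000 = 48
IP: 115.92.40.48


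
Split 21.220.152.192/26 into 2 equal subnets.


New prefix = 26 + 1 = 27
Each subnet has 32 addresses
  21.220.152.192/27
  21.220.152.224/27
Subnets: 21.220.152.192/27, 21.220.152.224/27


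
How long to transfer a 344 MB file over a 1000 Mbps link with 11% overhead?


Effective throughput = 1000 * (1 - 11/100) = 890 Mbps
File size in Mb = 344 * 8 = 2752 Mb
Time = 2752 / 890
Time = 3.0921 seconds


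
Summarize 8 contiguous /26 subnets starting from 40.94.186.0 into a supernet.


Original prefix: /26
Number of subnets: 8 = 2^3
New prefix = 26 - 3 = 23
Supernet: 40.94.186.0/23


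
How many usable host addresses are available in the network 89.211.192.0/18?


Host bits = 32 - 18 = 14
Total addresses = 2^14 = 16384
Usable = total - 2 (network and broadcast)
Usable hosts: 16382


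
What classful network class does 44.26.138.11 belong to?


First octet: 44
Binary: 00101100
0xxxxxxx -> Class A (1-126)
Class A, default mask 255.0.0.0 (/8)


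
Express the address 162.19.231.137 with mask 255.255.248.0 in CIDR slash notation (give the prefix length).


Binary: 11111111.11111111.11111000.00000000
Count leading 1s
Prefix: /21


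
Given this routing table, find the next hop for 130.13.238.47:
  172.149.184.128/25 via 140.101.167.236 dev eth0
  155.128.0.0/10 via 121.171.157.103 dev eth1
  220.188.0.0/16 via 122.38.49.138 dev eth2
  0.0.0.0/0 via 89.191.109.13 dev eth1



Longest prefix match for 130.13.238.47:
  /25 172.149.184.128: no
  /10 155.128.0.0: no
  /16 220.188.0.0: no
  /0 0.0.0.0: MATCH
Selected: next-hop 89.191.109.13 via eth1 (matched /0)


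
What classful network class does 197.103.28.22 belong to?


First octet: 197
Binary: 11000101
110xxxxx -> Class C (192-223)
Class C, default mask 255.255.255.0 (/24)


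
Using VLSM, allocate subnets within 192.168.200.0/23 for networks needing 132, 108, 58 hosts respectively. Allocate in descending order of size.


132 hosts -> /24 (254 usable): 192.168.200.0/24
108 hosts -> /25 (126 usable): 192.168.201.0/25
58 hosts -> /26 (62 usable): 192.168.201.128/26
Allocation: 192.168.200.0/24 (132 hosts, 254 usable); 192.168.201.0/25 (108 hosts, 126 usable); 192.168.201.128/26 (58 hosts, 62 usable)


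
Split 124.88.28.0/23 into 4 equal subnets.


New prefix = 23 + 2 = 25
Each subnet has 128 addresses
  124.88.28.0/25
  124.88.28.128/25
  124.88.29.0/25
  124.88.29.128/25
Subnets: 124.88.28.0/25, 124.88.28.128/25, 124.88.29.0/25, 124.88.29.128/25


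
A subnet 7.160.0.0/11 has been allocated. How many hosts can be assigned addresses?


Host bits = 32 - 11 = 21
Total addresses = 2^21 = 2097152
Usable = total - 2 (network and broadcast)
Usable hosts: 2097150


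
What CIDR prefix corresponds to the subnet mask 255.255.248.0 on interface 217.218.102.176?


Binary: 11111111.11111111.11111000.00000000
Count leading 1s
Prefix: /21


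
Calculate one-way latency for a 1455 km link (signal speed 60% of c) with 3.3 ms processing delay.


Speed = 0.6 * 3e5 km/s = 180000 km/s
Propagation delay = 1455 / 180000 = 0.0081 s = 8.0833 ms
Processing delay = 3.3 ms
Total one-way latency = 11.3833 ms


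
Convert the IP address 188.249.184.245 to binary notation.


188 = 10111100
249 = 11111001
184 = 10111000
245 = 11110101
Binary: 10111100.11111001.10111000.11110101


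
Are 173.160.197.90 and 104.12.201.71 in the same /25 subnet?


Mask: 255.255.255.128
173.160.197.90 AND mask = 173.160.197.0
104.12.201.71 AND mask = 104.12.201.0
No, different subnets (173.160.197.0 vs 104.12.201.0)


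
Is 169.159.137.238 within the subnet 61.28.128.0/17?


Subnet network: 61.28.128.0
Test IP AND mask: 169.159.128.0
No, 169.159.137.238 is not in 61.28.128.0/17


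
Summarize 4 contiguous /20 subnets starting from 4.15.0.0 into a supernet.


Original prefix: /20
Number of subnets: 4 = 2^2
New prefix = 20 - 2 = 18
Supernet: 4.15.0.0/18


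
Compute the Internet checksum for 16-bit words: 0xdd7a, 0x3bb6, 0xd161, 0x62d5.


Sum all words (with carry folding):
+ 0xdd7a = 0xdd7a
+ 0x3bb6 = 0x1931
+ 0xd161 = 0xea92
+ 0x62d5 = 0x4d68
One's complement: ~0x4d68
Checksum = 0xb297


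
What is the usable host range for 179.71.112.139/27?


Network: 179.71.112.128
Broadcast: 179.71.112.159
First usable = network + 1
Last usable = broadcast - 1
Range: 179.71.112.129 to 179.71.112.158


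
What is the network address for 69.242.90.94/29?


IP:   01000101.11110010.01011010.01011110
Mask: 11111111.11111111.11111111.11111000
AND operation:
Net:  01000101.11110010.01011010.01011000
Network: 69.242.90.88/29


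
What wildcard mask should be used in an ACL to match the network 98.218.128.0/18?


Subnet mask: 255.255.192.0
Wildcard = 255.255.255.255 - subnet mask
255 - 255 = 0
255 - 255 = 0
255 - 192 = 63
255 - 0 = 255
Wildcard: 0.0.63.255


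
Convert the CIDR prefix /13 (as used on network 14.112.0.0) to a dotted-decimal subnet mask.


/13 means 13 network bits, 19 host bits
Binary: 11111111111110000000000000000000
Mask: 255.248.0.0


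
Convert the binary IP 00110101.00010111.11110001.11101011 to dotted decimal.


00110101 = 53
00010111 = 23
11110001 = 241
11101011 = 235
IP: 53.23.241.235


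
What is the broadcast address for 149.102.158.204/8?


Network: 149.0.0.0/8
Host bits = 24
Set all host bits to 1:
Broadcast: 149.255.255.255


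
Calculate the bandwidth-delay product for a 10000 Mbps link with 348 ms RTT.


BDP = bandwidth * RTT
= 10000 Mbps * 348 ms
= 10000 * 1e6 * 348 / 1000 bits
= 3480000000 bits
= 435000000 bytes
= 424804.6875 KB
BDP = 3480000000 bits (435000000 bytes)


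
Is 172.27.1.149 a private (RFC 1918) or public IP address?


RFC 1918 private ranges:
  10.0.0.0/8 (10.0.0.0 - 10.255.255.255)
  172.16.0.0/12 (172.16.0.0 - 172.31.255.255)
  192.168.0.0/16 (192.168.0.0 - 192.168.255.255)
Private (in 172.16.0.0/12)


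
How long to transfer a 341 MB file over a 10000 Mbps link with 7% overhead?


Effective throughput = 10000 * (1 - 7/100) = 9300 Mbps
File size in Mb = 341 * 8 = 2728 Mb
Time = 2728 / 9300
Time = 0.2933 seconds


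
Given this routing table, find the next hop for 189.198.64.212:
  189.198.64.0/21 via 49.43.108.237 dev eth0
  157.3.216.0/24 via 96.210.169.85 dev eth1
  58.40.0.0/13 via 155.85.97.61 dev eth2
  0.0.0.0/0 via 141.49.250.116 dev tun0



Longest prefix match for 189.198.64.212:
  /21 189.198.64.0: MATCH
  /24 157.3.216.0: no
  /13 58.40.0.0: no
  /0 0.0.0.0: MATCH
Selected: next-hop 49.43.108.237 via eth0 (matched /21)


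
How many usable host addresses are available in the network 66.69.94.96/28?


Host bits = 32 - 28 = 4
Total addresses = 2^4 = 16
Usable = total - 2 (network and broadcast)
Usable hosts: 14


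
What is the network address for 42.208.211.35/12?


IP:   00101010.11010000.11010011.00100011
Mask: 11111111.11110000.00000000.00000000
AND operation:
Net:  00101010.11010000.00000000.00000000
Network: 42.208.0.0/12


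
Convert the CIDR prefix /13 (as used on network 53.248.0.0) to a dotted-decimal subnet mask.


/13 means 13 network bits, 19 host bits
Binary: 11111111111110000000000000000000
Mask: 255.248.0.0
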